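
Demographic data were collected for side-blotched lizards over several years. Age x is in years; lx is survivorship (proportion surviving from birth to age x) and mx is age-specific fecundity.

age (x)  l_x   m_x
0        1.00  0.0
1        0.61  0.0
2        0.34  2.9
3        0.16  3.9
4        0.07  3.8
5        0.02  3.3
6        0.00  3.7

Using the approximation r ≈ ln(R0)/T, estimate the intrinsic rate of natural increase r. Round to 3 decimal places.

R0 = Σ lx·mx = 0 + 0 + 0.986 + 0.624 + 0.266 + 0.066 + 0 = 1.942
Σ x·lx·mx = 5.238; T = 5.238/1.942 = 2.69722…
r ≈ ln(R0)/T = ln(1.942)/2.69722… = 0.24608… → 0.246

0.246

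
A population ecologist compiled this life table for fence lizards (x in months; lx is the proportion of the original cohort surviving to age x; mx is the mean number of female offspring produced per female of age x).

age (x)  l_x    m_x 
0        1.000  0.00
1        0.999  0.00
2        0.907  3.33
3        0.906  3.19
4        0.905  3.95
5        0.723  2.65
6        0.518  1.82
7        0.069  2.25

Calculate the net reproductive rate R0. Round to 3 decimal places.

lx·mx by age: 0, 0, 3.02031, 2.89014, 3.57475, 1.91595, 0.94276, 0.15525
R0 = Σ lx·mx = 12.49916 → 12.499

12.499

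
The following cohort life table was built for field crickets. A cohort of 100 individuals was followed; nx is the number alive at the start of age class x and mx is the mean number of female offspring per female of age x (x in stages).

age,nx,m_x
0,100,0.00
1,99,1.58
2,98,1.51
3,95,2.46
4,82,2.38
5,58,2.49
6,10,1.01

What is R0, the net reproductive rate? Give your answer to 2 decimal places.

8.88

lx = nx/n0 = nx/100: 1, 0.99, 0.98, 0.95, 0.82, 0.58, 0.1
lx·mx by age: 0, 1.5642, 1.4798, 2.337, 1.9516, 1.4442, 0.101
R0 = Σ lx·mx = 8.8778 → 8.88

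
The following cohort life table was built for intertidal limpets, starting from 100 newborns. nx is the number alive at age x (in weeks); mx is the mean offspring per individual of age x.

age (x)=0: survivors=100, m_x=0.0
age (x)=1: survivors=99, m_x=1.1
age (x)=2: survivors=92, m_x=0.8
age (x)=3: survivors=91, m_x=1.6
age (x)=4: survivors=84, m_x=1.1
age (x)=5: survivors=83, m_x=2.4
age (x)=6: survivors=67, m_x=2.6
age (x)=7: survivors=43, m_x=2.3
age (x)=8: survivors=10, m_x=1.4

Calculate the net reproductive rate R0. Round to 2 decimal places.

9.07

lx = nx/n0 = nx/100: 1, 0.99, 0.92, 0.91, 0.84, 0.83, 0.67, 0.43, 0.1
lx·mx by age: 0, 1.089, 0.736, 1.456, 0.924, 1.992, 1.742, 0.989, 0.14
R0 = Σ lx·mx = 9.068 → 9.07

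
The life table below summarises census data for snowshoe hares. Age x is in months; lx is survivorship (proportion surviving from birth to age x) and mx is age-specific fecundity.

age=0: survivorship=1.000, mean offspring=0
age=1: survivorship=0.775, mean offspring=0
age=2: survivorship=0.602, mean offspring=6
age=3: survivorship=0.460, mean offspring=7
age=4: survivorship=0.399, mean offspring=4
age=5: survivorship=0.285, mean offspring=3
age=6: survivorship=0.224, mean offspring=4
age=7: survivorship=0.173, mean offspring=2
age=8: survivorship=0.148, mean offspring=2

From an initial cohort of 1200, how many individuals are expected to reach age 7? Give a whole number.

Expected survivors = N0 · l_7 = 1200 × 0.173 = 207.6 → 208

208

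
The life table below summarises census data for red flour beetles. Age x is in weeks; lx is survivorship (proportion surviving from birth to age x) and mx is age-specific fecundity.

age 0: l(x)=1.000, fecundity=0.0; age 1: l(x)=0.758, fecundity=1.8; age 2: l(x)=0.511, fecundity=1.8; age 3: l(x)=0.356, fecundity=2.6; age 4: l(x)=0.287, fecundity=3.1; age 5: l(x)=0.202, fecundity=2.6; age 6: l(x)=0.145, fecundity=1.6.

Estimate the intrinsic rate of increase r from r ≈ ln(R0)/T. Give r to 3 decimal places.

0.566

R0 = Σ lx·mx = 0 + 1.3644 + 0.9198 + 0.9256 + 0.8897 + 0.5252 + 0.232 = 4.8567
Σ x·lx·mx = 13.5576; T = 13.5576/4.8567 = 2.79153…
r ≈ ln(R0)/T = ln(4.8567)/2.79153… = 0.56613… → 0.566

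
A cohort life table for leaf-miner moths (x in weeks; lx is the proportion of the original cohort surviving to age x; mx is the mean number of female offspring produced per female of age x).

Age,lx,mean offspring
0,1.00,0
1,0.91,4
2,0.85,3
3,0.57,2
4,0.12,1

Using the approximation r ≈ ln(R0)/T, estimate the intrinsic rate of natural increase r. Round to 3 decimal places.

R0 = Σ lx·mx = 0 + 3.64 + 2.55 + 1.14 + 0.12 = 7.45
Σ x·lx·mx = 12.64; T = 12.64/7.45 = 1.69664…
r ≈ ln(R0)/T = ln(7.45)/1.69664… = 1.18364… → 1.184

1.184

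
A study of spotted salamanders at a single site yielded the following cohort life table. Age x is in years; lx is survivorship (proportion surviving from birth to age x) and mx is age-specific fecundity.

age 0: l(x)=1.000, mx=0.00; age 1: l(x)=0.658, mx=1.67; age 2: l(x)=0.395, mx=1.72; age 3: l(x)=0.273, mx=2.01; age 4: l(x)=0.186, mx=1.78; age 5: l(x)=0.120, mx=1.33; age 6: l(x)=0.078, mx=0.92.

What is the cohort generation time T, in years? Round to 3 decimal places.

2.304

lx·mx: 0, 1.09886, 0.6794, 0.54873, 0.33108, 0.1596, 0.07176 → R0 = 2.88943
x·lx·mx: 0, 1.09886, 1.3588, 1.64619, 1.32432, 0.798, 0.43056 → Σ = 6.65673
T = 6.65673 / 2.88943 = 2.303821… → 2.304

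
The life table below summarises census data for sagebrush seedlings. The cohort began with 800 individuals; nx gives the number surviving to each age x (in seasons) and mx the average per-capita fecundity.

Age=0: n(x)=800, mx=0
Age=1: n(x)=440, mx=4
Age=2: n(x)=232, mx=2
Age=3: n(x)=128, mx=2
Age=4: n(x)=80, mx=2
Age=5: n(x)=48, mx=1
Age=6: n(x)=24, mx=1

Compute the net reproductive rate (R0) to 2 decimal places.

3.39

lx = nx/n0 = nx/800: 1, 0.55, 0.29, 0.16, 0.1, 0.06, 0.03
lx·mx by age: 0, 2.2, 0.58, 0.32, 0.2, 0.06, 0.03
R0 = Σ lx·mx = 3.39 → 3.39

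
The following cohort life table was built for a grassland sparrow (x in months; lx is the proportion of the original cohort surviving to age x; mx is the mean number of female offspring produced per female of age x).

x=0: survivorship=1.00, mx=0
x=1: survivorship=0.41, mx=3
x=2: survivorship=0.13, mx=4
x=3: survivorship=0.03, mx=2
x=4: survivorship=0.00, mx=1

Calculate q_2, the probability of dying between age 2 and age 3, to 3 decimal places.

q_2 = (l_2 − l_3) / l_2 = (0.13 − 0.03) / 0.13
     = 0.1 / 0.13 = 0.769231… → 0.769

0.769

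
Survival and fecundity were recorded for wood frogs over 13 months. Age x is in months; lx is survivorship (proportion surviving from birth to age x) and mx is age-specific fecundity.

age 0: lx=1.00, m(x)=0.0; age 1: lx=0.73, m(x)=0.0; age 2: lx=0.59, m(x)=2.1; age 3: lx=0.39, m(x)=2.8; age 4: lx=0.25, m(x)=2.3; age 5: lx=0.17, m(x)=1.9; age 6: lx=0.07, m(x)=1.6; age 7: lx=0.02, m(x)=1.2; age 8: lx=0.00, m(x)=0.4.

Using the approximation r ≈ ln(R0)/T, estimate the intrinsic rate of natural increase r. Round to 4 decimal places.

R0 = Σ lx·mx = 0 + 0 + 1.239 + 1.092 + 0.575 + 0.323 + 0.112 + 0.024 + 0 = 3.365
Σ x·lx·mx = 10.509; T = 10.509/3.365 = 3.12303…
r ≈ ln(R0)/T = ln(3.365)/3.12303… = 0.388542… → 0.3885

0.3885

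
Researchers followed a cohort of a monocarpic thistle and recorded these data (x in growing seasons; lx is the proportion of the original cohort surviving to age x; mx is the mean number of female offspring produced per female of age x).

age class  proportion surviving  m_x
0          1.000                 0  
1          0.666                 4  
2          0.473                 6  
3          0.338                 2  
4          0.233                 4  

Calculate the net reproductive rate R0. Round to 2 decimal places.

lx·mx by age: 0, 2.664, 2.838, 0.676, 0.932
R0 = Σ lx·mx = 7.11 → 7.11

7.11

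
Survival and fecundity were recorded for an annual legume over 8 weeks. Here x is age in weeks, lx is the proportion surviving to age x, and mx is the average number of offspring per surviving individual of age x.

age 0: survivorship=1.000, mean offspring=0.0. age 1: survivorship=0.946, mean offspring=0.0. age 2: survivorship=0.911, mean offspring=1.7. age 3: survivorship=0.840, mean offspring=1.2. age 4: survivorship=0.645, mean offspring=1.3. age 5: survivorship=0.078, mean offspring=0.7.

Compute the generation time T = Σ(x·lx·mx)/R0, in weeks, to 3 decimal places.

lx·mx: 0, 0, 1.5487, 1.008, 0.8385, 0.0546 → R0 = 3.4498
x·lx·mx: 0, 0, 3.0974, 3.024, 3.354, 0.273 → Σ = 9.7484
T = 9.7484 / 3.4498 = 2.825787… → 2.826

2.826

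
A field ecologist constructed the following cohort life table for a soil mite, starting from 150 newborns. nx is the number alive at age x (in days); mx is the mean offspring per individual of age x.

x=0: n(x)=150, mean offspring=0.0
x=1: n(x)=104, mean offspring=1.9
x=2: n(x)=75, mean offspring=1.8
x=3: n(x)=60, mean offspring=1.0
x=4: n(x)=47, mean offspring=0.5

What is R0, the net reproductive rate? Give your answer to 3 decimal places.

2.774

lx = nx/n0 = nx/150: 1, 0.69333…, 0.5, 0.4, 0.31333…
lx·mx by age: 0, 1.317333…, 0.9, 0.4, 0.156667…
R0 = Σ lx·mx = 2.774… → 2.774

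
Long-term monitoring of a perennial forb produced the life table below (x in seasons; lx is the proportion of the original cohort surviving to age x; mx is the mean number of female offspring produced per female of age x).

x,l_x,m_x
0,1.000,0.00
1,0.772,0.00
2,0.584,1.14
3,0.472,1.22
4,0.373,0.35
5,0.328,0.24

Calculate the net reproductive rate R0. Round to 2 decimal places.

lx·mx by age: 0, 0, 0.66576, 0.57584, 0.13055, 0.07872
R0 = Σ lx·mx = 1.45087 → 1.45

1.45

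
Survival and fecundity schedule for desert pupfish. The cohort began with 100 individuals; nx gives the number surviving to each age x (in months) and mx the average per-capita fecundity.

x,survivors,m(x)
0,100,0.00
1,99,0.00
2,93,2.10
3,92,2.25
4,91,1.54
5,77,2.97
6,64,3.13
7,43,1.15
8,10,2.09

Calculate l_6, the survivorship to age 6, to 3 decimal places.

l_6 = n_6/n_0 = 64/100 = 0.64 → 0.640

0.640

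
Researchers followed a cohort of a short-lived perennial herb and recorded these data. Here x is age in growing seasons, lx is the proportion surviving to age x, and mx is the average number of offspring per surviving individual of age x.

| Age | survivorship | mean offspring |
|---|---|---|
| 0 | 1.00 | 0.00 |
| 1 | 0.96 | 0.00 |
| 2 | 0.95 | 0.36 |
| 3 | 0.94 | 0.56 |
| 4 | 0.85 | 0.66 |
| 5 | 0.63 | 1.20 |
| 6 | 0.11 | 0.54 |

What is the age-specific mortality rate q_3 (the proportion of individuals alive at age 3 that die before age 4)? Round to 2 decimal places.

q_3 = (l_3 − l_4) / l_3 = (0.94 − 0.85) / 0.94
     = 0.09 / 0.94 = 0.095745… → 0.10

0.10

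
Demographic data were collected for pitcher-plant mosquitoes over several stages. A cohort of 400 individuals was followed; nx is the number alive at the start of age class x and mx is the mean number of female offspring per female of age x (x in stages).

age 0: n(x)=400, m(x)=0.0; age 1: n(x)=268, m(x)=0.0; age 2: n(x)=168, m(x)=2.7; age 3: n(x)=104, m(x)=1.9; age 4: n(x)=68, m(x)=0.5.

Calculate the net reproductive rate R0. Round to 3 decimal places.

1.713

lx = nx/n0 = nx/400: 1, 0.67, 0.42, 0.26, 0.17
lx·mx by age: 0, 0, 1.134, 0.494, 0.085
R0 = Σ lx·mx = 1.713 → 1.713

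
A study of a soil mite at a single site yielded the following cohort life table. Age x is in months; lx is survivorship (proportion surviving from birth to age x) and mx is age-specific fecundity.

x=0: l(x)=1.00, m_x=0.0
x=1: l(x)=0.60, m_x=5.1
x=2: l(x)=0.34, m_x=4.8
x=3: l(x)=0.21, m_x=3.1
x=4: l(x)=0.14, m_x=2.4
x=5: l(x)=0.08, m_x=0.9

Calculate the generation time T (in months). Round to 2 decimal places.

lx·mx: 0, 3.06, 1.632, 0.651, 0.336, 0.072 → R0 = 5.751
x·lx·mx: 0, 3.06, 3.264, 1.953, 1.344, 0.36 → Σ = 9.981
T = 9.981 / 5.751 = 1.735524… → 1.74

1.74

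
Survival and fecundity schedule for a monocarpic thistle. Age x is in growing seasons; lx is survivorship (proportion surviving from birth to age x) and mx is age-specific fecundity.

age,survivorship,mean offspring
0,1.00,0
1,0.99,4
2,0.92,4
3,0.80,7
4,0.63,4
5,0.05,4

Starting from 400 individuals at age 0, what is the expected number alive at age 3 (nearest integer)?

320

Expected survivors = N0 · l_3 = 400 × 0.80 = 320 → 320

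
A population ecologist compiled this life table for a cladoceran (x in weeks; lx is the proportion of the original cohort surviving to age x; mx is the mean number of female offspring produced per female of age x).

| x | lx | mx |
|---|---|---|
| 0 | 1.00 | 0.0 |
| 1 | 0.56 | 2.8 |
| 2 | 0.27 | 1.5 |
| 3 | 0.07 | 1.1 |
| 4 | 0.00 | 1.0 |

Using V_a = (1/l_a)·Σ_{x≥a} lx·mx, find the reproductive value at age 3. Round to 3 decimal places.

lx·mx for x ≥ 3: 0.077, 0 → sum = 0.077
V_3 = 0.077 / l_3 = 0.077 / 0.07 = 1.1 → 1.100

1.100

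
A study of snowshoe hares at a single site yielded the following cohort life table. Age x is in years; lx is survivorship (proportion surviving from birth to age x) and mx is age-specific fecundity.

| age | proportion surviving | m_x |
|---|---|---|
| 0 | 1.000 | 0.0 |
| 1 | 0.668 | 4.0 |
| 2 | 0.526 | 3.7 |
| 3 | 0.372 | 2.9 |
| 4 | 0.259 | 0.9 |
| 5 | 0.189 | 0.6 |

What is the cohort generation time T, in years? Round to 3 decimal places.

1.870

lx·mx: 0, 2.672, 1.9462, 1.0788, 0.2331, 0.1134 → R0 = 6.0435
x·lx·mx: 0, 2.672, 3.8924, 3.2364, 0.9324, 0.567 → Σ = 11.3002
T = 11.3002 / 6.0435 = 1.869811… → 1.870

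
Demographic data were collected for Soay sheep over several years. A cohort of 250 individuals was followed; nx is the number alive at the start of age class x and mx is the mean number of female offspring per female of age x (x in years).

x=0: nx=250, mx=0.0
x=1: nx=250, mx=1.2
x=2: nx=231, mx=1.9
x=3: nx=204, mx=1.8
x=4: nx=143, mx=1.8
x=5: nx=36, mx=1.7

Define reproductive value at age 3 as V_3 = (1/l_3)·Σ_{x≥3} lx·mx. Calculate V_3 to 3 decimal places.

3.362

lx = nx/n0 = nx/250: 1, 1, 0.924, 0.816, 0.572, 0.144
lx·mx for x ≥ 3: 1.4688, 1.0296, 0.2448 → sum = 2.7432
V_3 = 2.7432 / l_3 = 2.7432 / 0.816 = 3.361765… → 3.362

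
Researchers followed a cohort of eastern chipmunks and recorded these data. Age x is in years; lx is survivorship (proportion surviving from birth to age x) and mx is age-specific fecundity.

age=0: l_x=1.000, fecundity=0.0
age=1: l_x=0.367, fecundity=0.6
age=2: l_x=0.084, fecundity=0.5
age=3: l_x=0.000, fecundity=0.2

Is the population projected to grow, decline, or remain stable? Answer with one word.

R0 = Σ lx·mx = 0 + 0.2202 + 0.042 + 0 = 0.2622
R0 < 1, so the population is declining.

declining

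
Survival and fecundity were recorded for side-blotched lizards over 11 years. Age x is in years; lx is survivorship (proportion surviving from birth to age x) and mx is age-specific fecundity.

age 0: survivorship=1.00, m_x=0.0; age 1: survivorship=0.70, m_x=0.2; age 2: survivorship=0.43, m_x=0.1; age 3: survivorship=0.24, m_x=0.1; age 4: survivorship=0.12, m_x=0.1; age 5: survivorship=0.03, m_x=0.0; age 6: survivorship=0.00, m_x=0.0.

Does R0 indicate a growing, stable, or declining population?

R0 = Σ lx·mx = 0 + 0.14 + 0.043 + 0.024 + 0.012 + 0 + 0 = 0.219
R0 < 1, so the population is declining.

declining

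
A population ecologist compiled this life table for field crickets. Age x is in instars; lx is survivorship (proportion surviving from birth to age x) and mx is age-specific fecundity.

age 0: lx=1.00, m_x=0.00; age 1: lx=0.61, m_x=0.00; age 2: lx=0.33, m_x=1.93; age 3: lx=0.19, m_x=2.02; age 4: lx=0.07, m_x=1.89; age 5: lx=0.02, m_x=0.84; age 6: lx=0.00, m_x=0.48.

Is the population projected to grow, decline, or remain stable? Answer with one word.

growing

R0 = Σ lx·mx = 0 + 0 + 0.6369 + 0.3838 + 0.1323 + 0.0168 + 0 = 1.1698
R0 > 1, so the population is growing.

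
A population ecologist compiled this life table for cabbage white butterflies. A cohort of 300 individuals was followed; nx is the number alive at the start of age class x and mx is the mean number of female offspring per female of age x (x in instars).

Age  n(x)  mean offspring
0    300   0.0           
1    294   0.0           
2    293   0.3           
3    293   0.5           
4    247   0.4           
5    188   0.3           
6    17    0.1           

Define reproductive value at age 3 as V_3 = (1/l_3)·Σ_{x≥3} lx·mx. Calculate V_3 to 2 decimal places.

1.04

lx = nx/n0 = nx/300: 1, 0.98, 0.97667…, 0.97667…, 0.82333…, 0.62667…, 0.05667…
lx·mx for x ≥ 3: 0.488333…, 0.329333…, 0.188…, 0.005667… → sum = 1.011333…
V_3 = 1.011333… / l_3 = 1.011333… / 0.976667… = 1.035495… → 1.04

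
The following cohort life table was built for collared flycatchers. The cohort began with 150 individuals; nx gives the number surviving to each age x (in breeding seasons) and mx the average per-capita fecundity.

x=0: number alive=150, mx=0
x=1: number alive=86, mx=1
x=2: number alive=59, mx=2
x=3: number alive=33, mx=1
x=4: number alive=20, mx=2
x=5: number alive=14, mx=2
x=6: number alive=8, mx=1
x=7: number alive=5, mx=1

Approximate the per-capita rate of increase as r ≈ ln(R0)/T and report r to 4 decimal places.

lx = nx/n0 = nx/150: 1, 0.57333…, 0.39333…, 0.22, 0.13333…, 0.09333…, 0.05333…, 0.03333…
R0 = Σ lx·mx = 0 + 0.57333… + 0.78667… + 0.22 + 0.26667… + 0.18667… + 0.05333… + 0.03333… = 2.12…
Σ x·lx·mx = 5.36…; T = 5.36…/2.12… = 2.5283…
r ≈ ln(R0)/T = ln(2.12…)/2.5283… = 0.297202… → 0.2972

0.2972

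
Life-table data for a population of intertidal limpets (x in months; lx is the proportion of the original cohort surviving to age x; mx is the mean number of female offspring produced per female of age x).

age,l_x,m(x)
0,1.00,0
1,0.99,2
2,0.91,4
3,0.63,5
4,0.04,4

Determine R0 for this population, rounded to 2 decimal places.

8.93

lx·mx by age: 0, 1.98, 3.64, 3.15, 0.16
R0 = Σ lx·mx = 8.93 → 8.93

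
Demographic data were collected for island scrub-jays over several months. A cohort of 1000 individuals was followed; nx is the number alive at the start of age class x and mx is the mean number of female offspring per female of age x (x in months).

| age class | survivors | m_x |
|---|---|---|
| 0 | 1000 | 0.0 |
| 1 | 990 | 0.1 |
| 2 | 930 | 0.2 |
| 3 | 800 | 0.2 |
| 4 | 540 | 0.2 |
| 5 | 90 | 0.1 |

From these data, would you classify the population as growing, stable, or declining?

lx = nx/n0 = nx/1000: 1, 0.99, 0.93, 0.8, 0.54, 0.09
R0 = Σ lx·mx = 0 + 0.099 + 0.186 + 0.16 + 0.108 + 0.009 = 0.562
R0 < 1, so the population is declining.

declining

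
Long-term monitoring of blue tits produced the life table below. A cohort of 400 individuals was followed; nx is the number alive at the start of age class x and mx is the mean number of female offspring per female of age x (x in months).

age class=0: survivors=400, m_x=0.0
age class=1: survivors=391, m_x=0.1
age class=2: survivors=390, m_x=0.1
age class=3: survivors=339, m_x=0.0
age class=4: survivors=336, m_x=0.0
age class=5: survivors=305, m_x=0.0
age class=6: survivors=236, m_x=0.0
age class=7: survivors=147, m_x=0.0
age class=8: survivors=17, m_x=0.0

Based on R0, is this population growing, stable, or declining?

lx = nx/n0 = nx/400: 1, 0.9775, 0.975, 0.8475, 0.84, 0.7625, 0.59, 0.3675, 0.0425
R0 = Σ lx·mx = 0 + 0.09775 + 0.0975 + 0 + 0 + 0 + 0 + 0 + 0 = 0.19525
R0 < 1, so the population is declining.

declining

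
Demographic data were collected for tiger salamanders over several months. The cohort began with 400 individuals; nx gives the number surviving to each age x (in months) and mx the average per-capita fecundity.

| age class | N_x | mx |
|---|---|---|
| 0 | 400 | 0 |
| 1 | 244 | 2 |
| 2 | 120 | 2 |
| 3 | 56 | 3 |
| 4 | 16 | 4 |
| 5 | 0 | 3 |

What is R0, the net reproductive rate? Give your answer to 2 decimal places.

lx = nx/n0 = nx/400: 1, 0.61, 0.3, 0.14, 0.04, 0
lx·mx by age: 0, 1.22, 0.6, 0.42, 0.16, 0
R0 = Σ lx·mx = 2.4 → 2.40

2.40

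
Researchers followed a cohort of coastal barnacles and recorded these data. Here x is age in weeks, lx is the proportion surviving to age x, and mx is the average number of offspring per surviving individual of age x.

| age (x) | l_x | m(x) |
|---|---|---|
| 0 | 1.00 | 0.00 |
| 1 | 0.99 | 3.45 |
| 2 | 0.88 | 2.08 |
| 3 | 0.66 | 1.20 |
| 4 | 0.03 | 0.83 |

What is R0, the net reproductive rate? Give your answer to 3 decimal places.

lx·mx by age: 0, 3.4155, 1.8304, 0.792, 0.0249
R0 = Σ lx·mx = 6.0628 → 6.063

6.063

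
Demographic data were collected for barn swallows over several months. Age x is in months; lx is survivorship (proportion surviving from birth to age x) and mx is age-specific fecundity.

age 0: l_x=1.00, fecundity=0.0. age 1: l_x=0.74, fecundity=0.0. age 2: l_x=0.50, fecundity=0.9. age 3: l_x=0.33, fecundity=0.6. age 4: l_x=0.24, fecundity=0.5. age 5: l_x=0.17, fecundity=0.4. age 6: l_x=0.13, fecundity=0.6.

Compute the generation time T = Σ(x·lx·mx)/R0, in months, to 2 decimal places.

lx·mx: 0, 0, 0.45, 0.198, 0.12, 0.068, 0.078 → R0 = 0.914
x·lx·mx: 0, 0, 0.9, 0.594, 0.48, 0.34, 0.468 → Σ = 2.782
T = 2.782 / 0.914 = 3.043764… → 3.04

3.04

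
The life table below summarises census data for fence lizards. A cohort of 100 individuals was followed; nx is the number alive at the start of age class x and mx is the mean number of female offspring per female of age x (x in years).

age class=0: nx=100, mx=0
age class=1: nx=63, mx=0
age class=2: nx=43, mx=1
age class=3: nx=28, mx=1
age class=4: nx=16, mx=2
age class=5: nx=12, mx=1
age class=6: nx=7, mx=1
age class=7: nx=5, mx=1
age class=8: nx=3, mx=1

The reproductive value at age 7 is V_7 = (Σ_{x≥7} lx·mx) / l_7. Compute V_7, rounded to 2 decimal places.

1.60

lx = nx/n0 = nx/100: 1, 0.63, 0.43, 0.28, 0.16, 0.12, 0.07, 0.05, 0.03
lx·mx for x ≥ 7: 0.05, 0.03 → sum = 0.08
V_7 = 0.08 / l_7 = 0.08 / 0.05 = 1.6 → 1.60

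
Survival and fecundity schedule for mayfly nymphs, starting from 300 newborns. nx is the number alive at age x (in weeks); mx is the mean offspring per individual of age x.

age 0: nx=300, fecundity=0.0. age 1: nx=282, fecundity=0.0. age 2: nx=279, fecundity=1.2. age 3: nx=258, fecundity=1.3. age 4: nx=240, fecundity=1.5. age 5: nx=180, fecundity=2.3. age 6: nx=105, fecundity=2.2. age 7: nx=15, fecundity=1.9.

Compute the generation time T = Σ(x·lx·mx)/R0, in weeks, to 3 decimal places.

3.974

lx = nx/n0 = nx/300: 1, 0.94, 0.93, 0.86, 0.8, 0.6, 0.35, 0.05
lx·mx: 0, 0, 1.116, 1.118, 1.2, 1.38, 0.77, 0.095 → R0 = 5.679
x·lx·mx: 0, 0, 2.232, 3.354, 4.8, 6.9, 4.62, 0.665 → Σ = 22.571
T = 22.571 / 5.679 = 3.974467… → 3.974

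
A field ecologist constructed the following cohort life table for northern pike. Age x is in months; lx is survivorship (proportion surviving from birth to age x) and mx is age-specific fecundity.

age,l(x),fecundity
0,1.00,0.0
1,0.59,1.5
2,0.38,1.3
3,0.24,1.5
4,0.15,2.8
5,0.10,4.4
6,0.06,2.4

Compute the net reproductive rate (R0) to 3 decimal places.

2.743

lx·mx by age: 0, 0.885, 0.494, 0.36, 0.42, 0.44, 0.144
R0 = Σ lx·mx = 2.743 → 2.743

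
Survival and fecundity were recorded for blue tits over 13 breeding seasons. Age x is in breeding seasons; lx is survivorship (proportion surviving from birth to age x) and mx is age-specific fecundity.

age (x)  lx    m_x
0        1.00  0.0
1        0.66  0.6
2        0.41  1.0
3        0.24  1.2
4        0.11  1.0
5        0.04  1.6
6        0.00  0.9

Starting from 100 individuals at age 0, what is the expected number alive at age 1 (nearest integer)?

Expected survivors = N0 · l_1 = 100 × 0.66 = 66 → 66

66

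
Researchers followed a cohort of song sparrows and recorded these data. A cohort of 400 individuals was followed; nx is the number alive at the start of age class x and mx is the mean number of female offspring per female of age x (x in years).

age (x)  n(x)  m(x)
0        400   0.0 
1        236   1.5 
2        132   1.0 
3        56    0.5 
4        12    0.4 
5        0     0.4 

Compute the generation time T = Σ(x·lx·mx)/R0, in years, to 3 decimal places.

lx = nx/n0 = nx/400: 1, 0.59, 0.33, 0.14, 0.03, 0
lx·mx: 0, 0.885, 0.33, 0.07, 0.012, 0 → R0 = 1.297
x·lx·mx: 0, 0.885, 0.66, 0.21, 0.048, 0 → Σ = 1.803
T = 1.803 / 1.297 = 1.390131… → 1.390

1.390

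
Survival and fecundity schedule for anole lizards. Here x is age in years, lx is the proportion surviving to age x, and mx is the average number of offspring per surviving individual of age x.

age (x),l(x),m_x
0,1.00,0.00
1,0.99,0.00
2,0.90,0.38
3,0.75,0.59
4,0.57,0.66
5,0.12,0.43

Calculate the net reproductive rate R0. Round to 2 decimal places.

lx·mx by age: 0, 0, 0.342, 0.4425, 0.3762, 0.0516
R0 = Σ lx·mx = 1.2123 → 1.21

1.21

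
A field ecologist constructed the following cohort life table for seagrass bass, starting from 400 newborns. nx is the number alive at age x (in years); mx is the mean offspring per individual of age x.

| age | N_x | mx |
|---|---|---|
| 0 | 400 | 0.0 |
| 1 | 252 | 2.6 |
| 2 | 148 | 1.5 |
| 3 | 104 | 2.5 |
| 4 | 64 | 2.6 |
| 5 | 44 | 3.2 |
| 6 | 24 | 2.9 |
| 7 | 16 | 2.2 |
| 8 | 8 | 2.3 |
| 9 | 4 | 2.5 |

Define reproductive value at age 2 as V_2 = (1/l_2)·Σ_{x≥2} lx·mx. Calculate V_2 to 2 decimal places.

lx = nx/n0 = nx/400: 1, 0.63, 0.37, 0.26, 0.16, 0.11, 0.06, 0.04, 0.02, 0.01
lx·mx for x ≥ 2: 0.555, 0.65, 0.416, 0.352, 0.174, 0.088, 0.046, 0.025 → sum = 2.306
V_2 = 2.306 / l_2 = 2.306 / 0.37 = 6.232432… → 6.23

6.23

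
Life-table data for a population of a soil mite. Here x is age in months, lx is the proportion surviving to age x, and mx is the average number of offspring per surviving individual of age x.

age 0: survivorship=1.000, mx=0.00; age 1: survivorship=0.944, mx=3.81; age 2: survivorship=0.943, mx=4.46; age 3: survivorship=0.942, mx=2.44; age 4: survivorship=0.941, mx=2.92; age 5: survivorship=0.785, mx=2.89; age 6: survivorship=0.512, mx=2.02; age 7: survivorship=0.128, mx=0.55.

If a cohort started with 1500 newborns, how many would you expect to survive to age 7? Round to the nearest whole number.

192

Expected survivors = N0 · l_7 = 1500 × 0.128 = 192 → 192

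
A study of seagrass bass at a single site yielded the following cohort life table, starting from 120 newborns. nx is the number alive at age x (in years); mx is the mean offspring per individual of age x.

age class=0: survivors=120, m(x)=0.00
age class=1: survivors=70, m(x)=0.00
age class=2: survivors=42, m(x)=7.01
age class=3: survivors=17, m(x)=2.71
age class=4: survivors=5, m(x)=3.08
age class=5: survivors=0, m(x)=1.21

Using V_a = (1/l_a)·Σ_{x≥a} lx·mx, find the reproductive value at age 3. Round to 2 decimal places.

3.62

lx = nx/n0 = nx/120: 1, 0.58333…, 0.35, 0.14167…, 0.04167…, 0
lx·mx for x ≥ 3: 0.383917…, 0.128333…, 0 → sum = 0.51225…
V_3 = 0.51225… / l_3 = 0.51225… / 0.141667… = 3.615882… → 3.62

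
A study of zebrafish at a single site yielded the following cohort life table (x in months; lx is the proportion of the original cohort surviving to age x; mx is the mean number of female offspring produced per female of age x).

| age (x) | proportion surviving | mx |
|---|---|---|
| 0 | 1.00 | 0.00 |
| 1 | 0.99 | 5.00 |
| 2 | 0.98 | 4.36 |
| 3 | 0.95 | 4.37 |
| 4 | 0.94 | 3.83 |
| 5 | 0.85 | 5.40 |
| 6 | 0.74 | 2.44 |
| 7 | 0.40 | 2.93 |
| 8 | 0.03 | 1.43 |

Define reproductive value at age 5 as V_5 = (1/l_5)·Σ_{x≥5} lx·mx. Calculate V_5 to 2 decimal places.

lx·mx for x ≥ 5: 4.59, 1.8056, 1.172, 0.0429 → sum = 7.6105
V_5 = 7.6105 / l_5 = 7.6105 / 0.85 = 8.953529… → 8.95

8.95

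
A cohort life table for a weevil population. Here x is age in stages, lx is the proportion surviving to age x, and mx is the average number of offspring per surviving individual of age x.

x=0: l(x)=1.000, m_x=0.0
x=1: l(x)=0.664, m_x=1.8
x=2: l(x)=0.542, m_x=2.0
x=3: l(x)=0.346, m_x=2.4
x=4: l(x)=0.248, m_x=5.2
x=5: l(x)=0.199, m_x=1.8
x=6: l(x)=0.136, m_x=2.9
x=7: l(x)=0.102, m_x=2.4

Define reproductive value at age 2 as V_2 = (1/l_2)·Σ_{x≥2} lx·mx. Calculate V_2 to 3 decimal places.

lx·mx for x ≥ 2: 1.084, 0.8304, 1.2896, 0.3582, 0.3944, 0.2448 → sum = 4.2014
V_2 = 4.2014 / l_2 = 4.2014 / 0.542 = 7.751661… → 7.752

7.752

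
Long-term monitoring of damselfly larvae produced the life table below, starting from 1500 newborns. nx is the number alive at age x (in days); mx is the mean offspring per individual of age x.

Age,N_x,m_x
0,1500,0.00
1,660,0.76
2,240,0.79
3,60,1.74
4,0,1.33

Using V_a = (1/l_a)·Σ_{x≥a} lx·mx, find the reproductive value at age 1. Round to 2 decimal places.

lx = nx/n0 = nx/1500: 1, 0.44, 0.16, 0.04, 0
lx·mx for x ≥ 1: 0.3344, 0.1264, 0.0696, 0 → sum = 0.5304
V_1 = 0.5304 / l_1 = 0.5304 / 0.44 = 1.205455… → 1.21

1.21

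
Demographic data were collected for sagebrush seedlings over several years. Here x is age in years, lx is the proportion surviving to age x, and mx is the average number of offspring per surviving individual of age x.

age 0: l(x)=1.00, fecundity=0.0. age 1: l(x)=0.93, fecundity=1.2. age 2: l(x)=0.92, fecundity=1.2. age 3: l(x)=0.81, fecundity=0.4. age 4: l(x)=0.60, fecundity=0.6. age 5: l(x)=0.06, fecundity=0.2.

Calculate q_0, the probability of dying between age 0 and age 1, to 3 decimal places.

0.070

q_0 = (l_0 − l_1) / l_0 = (1 − 0.93) / 1
     = 0.07 / 1 = 0.07 → 0.070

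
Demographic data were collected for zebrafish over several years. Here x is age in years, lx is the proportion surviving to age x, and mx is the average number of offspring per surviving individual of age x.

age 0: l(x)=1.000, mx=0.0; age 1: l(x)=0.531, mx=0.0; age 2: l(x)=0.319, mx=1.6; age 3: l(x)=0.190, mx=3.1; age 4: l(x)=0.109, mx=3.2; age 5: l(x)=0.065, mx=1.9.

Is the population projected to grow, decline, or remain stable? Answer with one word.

R0 = Σ lx·mx = 0 + 0 + 0.5104 + 0.589 + 0.3488 + 0.1235 = 1.5717
R0 > 1, so the population is growing.

growing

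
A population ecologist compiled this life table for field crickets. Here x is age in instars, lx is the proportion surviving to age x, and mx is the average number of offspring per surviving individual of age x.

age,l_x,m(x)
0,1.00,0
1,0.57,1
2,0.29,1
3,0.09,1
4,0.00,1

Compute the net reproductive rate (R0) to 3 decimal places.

0.950

lx·mx by age: 0, 0.57, 0.29, 0.09, 0
R0 = Σ lx·mx = 0.95 → 0.950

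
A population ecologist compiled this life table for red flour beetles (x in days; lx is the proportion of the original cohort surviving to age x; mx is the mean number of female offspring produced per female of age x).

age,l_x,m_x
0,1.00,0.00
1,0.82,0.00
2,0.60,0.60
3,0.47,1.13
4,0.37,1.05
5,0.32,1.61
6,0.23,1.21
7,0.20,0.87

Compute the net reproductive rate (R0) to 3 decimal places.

lx·mx by age: 0, 0, 0.36, 0.5311, 0.3885, 0.5152, 0.2783, 0.174
R0 = Σ lx·mx = 2.2471 → 2.247

2.247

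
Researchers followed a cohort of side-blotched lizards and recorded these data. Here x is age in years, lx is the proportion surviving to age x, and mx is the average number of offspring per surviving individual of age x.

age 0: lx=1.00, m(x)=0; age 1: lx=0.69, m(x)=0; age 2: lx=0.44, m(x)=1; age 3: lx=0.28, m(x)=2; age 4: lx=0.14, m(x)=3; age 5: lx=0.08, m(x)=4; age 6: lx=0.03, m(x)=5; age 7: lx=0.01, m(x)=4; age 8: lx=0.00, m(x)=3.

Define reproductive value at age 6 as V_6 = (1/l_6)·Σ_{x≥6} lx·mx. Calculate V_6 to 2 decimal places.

lx·mx for x ≥ 6: 0.15, 0.04, 0 → sum = 0.19
V_6 = 0.19 / l_6 = 0.19 / 0.03 = 6.333333… → 6.33

6.33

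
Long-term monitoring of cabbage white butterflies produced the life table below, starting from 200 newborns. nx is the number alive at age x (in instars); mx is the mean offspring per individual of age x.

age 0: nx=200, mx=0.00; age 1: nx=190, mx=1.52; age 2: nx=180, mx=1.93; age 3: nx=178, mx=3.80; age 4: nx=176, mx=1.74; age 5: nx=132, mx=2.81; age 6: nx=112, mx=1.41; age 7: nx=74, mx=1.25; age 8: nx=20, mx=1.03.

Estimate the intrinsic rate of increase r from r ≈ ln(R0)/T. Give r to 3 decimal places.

0.698

lx = nx/n0 = nx/200: 1, 0.95, 0.9, 0.89, 0.88, 0.66, 0.56, 0.37, 0.1
R0 = Σ lx·mx = 0 + 1.444 + 1.737 + 3.382 + 1.5312 + 1.8546 + 0.7896 + 0.4625 + 0.103 = 11.3039
Σ x·lx·mx = 39.2609; T = 39.2609/11.3039 = 3.47322…
r ≈ ln(R0)/T = ln(11.3039)/3.47322… = 0.69824… → 0.698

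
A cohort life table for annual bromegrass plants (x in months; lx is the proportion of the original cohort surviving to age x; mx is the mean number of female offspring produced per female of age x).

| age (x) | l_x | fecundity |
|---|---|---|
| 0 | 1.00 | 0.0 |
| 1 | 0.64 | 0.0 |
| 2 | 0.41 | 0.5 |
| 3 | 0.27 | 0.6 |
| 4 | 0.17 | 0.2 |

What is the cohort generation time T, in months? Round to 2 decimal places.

lx·mx: 0, 0, 0.205, 0.162, 0.034 → R0 = 0.401
x·lx·mx: 0, 0, 0.41, 0.486, 0.136 → Σ = 1.032
T = 1.032 / 0.401 = 2.573566… → 2.57

2.57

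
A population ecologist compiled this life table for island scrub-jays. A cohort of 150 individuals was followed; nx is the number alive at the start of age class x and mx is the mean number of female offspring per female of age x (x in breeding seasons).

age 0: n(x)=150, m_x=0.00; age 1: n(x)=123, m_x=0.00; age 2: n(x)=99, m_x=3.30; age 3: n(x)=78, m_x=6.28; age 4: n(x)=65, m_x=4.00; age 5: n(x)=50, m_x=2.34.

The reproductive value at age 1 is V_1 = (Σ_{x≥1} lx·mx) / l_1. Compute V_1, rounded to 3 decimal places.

lx = nx/n0 = nx/150: 1, 0.82, 0.66, 0.52, 0.43333…, 0.33333…
lx·mx for x ≥ 1: 0, 2.178, 3.2656, 1.733333…, 0.78… → sum = 7.956933…
V_1 = 7.956933… / l_1 = 7.956933… / 0.82 = 9.703577… → 9.704

9.704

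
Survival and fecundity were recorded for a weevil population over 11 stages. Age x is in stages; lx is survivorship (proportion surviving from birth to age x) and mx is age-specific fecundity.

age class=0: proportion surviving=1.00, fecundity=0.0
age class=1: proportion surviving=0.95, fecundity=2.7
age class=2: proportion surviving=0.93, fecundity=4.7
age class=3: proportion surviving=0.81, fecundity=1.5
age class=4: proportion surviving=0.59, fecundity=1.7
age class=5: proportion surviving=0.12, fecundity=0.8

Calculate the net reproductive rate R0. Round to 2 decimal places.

lx·mx by age: 0, 2.565, 4.371, 1.215, 1.003, 0.096
R0 = Σ lx·mx = 9.25 → 9.25

9.25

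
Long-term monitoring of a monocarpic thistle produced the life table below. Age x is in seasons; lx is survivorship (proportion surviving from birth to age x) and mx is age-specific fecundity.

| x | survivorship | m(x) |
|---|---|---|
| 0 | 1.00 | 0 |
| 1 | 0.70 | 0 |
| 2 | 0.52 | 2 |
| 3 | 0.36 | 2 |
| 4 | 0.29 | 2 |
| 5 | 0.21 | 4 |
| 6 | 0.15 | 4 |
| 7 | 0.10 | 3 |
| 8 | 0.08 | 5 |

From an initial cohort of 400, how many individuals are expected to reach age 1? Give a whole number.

280

Expected survivors = N0 · l_1 = 400 × 0.70 = 280 → 280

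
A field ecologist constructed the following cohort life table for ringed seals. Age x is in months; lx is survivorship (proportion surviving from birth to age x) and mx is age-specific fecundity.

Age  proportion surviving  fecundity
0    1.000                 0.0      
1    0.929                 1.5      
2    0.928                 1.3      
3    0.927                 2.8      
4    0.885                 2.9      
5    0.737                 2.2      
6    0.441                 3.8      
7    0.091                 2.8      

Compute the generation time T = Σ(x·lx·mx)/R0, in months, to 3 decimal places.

3.695

lx·mx: 0, 1.3935, 1.2064, 2.5956, 2.5665, 1.6214, 1.6758, 0.2548 → R0 = 11.314
x·lx·mx: 0, 1.3935, 2.4128, 7.7868, 10.266, 8.107, 10.0548, 1.7836 → Σ = 41.8045
T = 41.8045 / 11.314 = 3.694935… → 3.695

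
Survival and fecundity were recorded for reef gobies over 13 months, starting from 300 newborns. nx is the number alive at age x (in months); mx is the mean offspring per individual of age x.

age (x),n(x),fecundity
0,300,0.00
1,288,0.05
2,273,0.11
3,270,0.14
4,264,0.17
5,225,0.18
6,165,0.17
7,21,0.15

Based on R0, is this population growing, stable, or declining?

lx = nx/n0 = nx/300: 1, 0.96, 0.91, 0.9, 0.88, 0.75, 0.55, 0.07
R0 = Σ lx·mx = 0 + 0.048 + 0.1001 + 0.126 + 0.1496 + 0.135 + 0.0935 + 0.0105 = 0.6627
R0 < 1, so the population is declining.

declining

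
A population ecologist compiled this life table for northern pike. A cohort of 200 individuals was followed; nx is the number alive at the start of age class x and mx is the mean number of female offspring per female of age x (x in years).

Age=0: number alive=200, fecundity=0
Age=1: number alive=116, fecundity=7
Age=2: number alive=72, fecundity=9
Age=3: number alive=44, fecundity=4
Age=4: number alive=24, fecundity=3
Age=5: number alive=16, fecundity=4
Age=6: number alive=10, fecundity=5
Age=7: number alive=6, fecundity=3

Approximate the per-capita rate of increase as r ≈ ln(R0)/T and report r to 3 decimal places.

1.113

lx = nx/n0 = nx/200: 1, 0.58, 0.36, 0.22, 0.12, 0.08, 0.05, 0.03
R0 = Σ lx·mx = 0 + 4.06 + 3.24 + 0.88 + 0.36 + 0.32 + 0.25 + 0.09 = 9.2
Σ x·lx·mx = 18.35; T = 18.35/9.2 = 1.99457…
r ≈ ln(R0)/T = ln(9.2)/1.99457… = 1.11263… → 1.113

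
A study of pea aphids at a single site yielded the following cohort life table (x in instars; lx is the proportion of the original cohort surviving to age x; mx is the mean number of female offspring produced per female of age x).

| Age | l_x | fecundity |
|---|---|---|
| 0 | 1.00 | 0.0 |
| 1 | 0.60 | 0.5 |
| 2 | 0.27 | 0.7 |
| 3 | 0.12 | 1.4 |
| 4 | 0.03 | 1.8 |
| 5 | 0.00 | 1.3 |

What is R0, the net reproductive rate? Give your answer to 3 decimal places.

0.711

lx·mx by age: 0, 0.3, 0.189, 0.168, 0.054, 0
R0 = Σ lx·mx = 0.711 → 0.711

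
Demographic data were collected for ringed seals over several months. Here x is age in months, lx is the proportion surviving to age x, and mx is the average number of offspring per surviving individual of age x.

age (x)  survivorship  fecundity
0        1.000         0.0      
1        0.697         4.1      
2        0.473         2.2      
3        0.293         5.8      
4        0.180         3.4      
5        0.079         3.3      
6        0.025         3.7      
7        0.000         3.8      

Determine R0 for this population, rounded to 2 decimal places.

lx·mx by age: 0, 2.8577, 1.0406, 1.6994, 0.612, 0.2607, 0.0925, 0
R0 = Σ lx·mx = 6.5629 → 6.56

6.56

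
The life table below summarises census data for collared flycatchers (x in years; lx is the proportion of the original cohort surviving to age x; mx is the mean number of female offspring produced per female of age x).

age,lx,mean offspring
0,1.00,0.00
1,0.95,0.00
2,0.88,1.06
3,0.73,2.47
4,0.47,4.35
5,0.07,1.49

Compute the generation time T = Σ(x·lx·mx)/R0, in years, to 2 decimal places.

3.27

lx·mx: 0, 0, 0.9328, 1.8031, 2.0445, 0.1043 → R0 = 4.8847
x·lx·mx: 0, 0, 1.8656, 5.4093, 8.178, 0.5215 → Σ = 15.9744
T = 15.9744 / 4.8847 = 3.270293… → 3.27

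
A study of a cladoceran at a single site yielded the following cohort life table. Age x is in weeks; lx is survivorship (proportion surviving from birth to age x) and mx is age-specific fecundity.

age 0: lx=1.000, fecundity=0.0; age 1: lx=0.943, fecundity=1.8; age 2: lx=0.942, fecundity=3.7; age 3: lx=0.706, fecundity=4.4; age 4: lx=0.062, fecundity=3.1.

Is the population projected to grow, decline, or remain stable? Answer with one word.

R0 = Σ lx·mx = 0 + 1.6974 + 3.4854 + 3.1064 + 0.1922 = 8.4814
R0 > 1, so the population is growing.

growing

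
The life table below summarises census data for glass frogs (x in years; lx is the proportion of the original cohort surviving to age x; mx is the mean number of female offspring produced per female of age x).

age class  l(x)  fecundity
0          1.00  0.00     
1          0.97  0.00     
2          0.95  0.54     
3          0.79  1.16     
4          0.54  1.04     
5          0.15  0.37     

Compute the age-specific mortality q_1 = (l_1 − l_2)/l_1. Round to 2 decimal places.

q_1 = (l_1 − l_2) / l_1 = (0.97 − 0.95) / 0.97
     = 0.02 / 0.97 = 0.020619… → 0.02

0.02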